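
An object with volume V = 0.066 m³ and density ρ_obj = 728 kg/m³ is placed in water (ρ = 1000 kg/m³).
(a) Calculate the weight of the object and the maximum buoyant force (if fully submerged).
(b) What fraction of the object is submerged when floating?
(a) W=rho_obj*g*V=728*9.81*0.066=471.4 N; F_B(max)=rho*g*V=1000*9.81*0.066=647.5 N
(b) Floating fraction=rho_obj/rho=728/1000=0.728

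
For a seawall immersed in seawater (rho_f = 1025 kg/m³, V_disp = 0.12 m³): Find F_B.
Formula: F_B = \rho_f g V_{disp}
F_B = 1025·9.81·0.12 = 1207 N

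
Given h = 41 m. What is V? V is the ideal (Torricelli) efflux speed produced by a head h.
Formula: V = \sqrt{2 g h}
V = √(2·9.81·41) = 28.36 m/s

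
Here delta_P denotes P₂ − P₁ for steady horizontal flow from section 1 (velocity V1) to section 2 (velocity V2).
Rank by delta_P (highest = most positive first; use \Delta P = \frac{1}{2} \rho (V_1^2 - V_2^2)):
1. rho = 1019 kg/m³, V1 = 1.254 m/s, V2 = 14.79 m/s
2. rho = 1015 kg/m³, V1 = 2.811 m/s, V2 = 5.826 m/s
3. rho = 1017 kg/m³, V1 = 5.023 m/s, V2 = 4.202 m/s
Case 1: delta_P = -110.6 kPa
Case 2: delta_P = -13.22 kPa
Case 3: delta_P = 3.851 kPa
Ranking (highest first): 3, 2, 1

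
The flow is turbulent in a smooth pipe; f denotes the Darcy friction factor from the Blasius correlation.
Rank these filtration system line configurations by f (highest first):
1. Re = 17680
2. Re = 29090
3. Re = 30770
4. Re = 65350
Case 1: f = 0.0274
Case 2: f = 0.0242
Case 3: f = 0.02386
Case 4: f = 0.01976
Ranking (highest first): 1, 2, 3, 4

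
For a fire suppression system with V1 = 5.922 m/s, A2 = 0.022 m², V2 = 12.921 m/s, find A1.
Formula: V_2 = \frac{A_1 V_1}{A_2}
Substituting knowns: 12.921 = A1·5.922/0.022
Solving for A1: A1 = 12.921·0.022/5.922 = 0.048 m²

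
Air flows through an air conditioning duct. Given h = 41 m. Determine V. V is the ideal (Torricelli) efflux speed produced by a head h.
Formula: V = \sqrt{2 g h}
V = √(2·9.81·41) = 28.36 m/s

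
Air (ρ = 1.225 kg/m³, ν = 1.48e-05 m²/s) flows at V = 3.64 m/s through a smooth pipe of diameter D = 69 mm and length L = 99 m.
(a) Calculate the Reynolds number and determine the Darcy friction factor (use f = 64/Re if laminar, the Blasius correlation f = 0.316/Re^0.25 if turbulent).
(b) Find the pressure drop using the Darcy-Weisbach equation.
(a) Re = V·D/ν = 3.64·0.069/1.48e-05 = 16970 → turbulent (Re > 4000); f = 0.316/Re^0.25 = 0.316/16970^0.25 = 0.027686
(b) Darcy-Weisbach: ΔP = f·(L/D)·½ρV²/1000 = 0.027686·(99/0.069)·½·1.225·3.64²/1000 = 0.3224 kPa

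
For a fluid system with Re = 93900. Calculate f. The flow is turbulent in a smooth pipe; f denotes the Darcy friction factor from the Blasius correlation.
Formula: f = \frac{0.316}{Re^{0.25}}
f = 0.316/93900^0.25 = 0.01805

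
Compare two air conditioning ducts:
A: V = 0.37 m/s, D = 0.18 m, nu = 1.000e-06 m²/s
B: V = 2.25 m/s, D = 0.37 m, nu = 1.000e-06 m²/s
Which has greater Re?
Re(A) = 66600, Re(B) = 832500. Answer: B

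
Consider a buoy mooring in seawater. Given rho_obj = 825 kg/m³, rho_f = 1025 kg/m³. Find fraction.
Formula: f_{sub} = \frac{\rho_{obj}}{\rho_f}
fraction = 825/1025 = 0.8049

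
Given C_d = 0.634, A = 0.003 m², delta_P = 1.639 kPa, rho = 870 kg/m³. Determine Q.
Formula: Q = C_d A \sqrt{\frac{2 \Delta P}{\rho}}
Q = 0.634·0.003·√(2·(1.639·1000)/870)·1000 = 3.692 L/s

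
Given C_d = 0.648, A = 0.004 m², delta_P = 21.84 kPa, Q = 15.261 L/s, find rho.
Formula: Q = C_d A \sqrt{\frac{2 \Delta P}{\rho}}
Substituting knowns: 15.261 = 0.648·0.004·√(2·(21.84·1000)/rho)·1000
Solving for rho: rho = 2·(21.84·1000)/((15.261/1000)/(0.648·0.004))² = 1260 kg/m³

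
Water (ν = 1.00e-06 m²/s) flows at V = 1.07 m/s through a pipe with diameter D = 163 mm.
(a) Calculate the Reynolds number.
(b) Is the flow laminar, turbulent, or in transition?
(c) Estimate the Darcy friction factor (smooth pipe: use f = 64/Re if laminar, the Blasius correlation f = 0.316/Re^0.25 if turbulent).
(a) Re = V·D/ν = 1.07·0.163/1.00e-06 = 174410
(b) Flow regime: turbulent (Re > 4000)
(c) Friction factor: f = 0.316/Re^0.25 = 0.316/174410^0.25 = 0.01546 (Blasius is strictly valid for Re ≲ 1e5; used here as the smooth-pipe estimate the problem specifies)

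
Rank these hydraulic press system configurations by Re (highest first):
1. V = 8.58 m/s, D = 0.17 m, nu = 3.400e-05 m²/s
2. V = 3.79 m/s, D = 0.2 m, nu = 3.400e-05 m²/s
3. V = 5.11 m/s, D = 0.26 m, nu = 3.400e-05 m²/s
Case 1: Re = 42900
Case 2: Re = 22294
Case 3: Re = 39076
Ranking (highest first): 1, 3, 2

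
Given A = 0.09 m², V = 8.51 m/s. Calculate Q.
Formula: Q = A V
Q = 0.09·8.51·1000 = 765.9 L/s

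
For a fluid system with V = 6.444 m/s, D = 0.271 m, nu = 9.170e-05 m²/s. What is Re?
Formula: Re = \frac{V D}{\nu}
Re = 6.444·0.271/9.170e-05 = 19044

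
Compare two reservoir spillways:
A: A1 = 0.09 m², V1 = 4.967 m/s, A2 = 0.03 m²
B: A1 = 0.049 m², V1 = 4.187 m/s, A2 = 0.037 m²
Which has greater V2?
V2(A) = 14.9 m/s, V2(B) = 5.545 m/s. Answer: A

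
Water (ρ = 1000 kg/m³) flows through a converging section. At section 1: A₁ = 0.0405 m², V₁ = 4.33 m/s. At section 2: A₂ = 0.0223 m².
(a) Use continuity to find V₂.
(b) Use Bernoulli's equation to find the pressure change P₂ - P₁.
(a) Continuity: A₁V₁=A₂V₂ -> V₂=A₁V₁/A₂=0.0405*4.33/0.0223=7.86 m/s
(b) Bernoulli: P₂-P₁=0.5*rho*(V₁^2-V₂^2)/1000=0.5*1000*(4.33^2-7.86^2)/1000=-21.52 kPa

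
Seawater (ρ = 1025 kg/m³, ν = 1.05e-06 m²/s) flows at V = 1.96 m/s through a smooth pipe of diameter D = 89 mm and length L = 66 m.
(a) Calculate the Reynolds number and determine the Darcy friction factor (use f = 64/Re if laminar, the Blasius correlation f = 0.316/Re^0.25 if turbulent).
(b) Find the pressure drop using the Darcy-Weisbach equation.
(a) Re = V·D/ν = 1.96·0.089/1.05e-06 = 166130 → turbulent (Re > 4000); f = 0.316/Re^0.25 = 0.316/166130^0.25 = 0.015652 (Blasius is strictly valid for Re ≲ 1e5; used here as the smooth-pipe estimate the problem specifies)
(b) Darcy-Weisbach: ΔP = f·(L/D)·½ρV²/1000 = 0.015652·(66/0.089)·½·1025·1.96²/1000 = 22.85 kPa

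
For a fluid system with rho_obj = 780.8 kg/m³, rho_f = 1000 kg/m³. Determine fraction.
Formula: f_{sub} = \frac{\rho_{obj}}{\rho_f}
fraction = 780.8/1000 = 0.7808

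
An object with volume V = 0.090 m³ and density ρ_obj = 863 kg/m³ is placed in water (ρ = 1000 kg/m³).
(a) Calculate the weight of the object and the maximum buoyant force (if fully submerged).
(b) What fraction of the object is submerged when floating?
(a) W=rho_obj*g*V=863*9.81*0.090=761.9 N; F_B(max)=rho*g*V=1000*9.81*0.090=882.9 N
(b) Floating fraction=rho_obj/rho=863/1000=0.863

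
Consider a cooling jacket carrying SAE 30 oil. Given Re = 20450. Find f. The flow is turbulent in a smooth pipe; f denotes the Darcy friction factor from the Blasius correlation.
Formula: f = \frac{0.316}{Re^{0.25}}
f = 0.316/20450^0.25 = 0.02642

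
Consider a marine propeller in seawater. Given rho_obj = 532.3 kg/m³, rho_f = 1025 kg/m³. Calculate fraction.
Formula: f_{sub} = \frac{\rho_{obj}}{\rho_f}
fraction = 532.3/1025 = 0.5193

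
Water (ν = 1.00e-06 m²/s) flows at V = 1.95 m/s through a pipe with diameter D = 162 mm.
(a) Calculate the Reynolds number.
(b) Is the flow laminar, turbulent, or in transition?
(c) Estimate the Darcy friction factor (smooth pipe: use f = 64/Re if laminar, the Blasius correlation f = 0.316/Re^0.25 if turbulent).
(a) Re = V·D/ν = 1.95·0.162/1.00e-06 = 315900
(b) Flow regime: turbulent (Re > 4000)
(c) Friction factor: f = 0.316/Re^0.25 = 0.316/315900^0.25 = 0.01333 (Blasius is strictly valid for Re ≲ 1e5; used here as the smooth-pipe estimate the problem specifies)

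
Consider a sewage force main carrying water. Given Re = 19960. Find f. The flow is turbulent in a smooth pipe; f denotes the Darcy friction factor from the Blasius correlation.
Formula: f = \frac{0.316}{Re^{0.25}}
f = 0.316/19960^0.25 = 0.02659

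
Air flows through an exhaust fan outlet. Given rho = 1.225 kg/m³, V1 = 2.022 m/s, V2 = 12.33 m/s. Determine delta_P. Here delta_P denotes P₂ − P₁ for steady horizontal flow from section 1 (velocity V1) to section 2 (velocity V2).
Formula: \Delta P = \frac{1}{2} \rho (V_1^2 - V_2^2)
delta_P = 0.5·1.225·(2.022² − 12.33²)/1000 = -0.09061 kPa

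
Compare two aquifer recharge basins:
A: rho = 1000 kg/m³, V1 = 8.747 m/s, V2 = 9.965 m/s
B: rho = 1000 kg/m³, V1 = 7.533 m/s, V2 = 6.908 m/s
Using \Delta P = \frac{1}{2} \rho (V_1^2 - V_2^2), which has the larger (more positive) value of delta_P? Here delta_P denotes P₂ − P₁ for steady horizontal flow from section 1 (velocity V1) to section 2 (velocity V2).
delta_P(A) = -11.4 kPa, delta_P(B) = 4.513 kPa. Answer: B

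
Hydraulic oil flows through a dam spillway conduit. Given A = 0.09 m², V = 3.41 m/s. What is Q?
Formula: Q = A V
Q = 0.09·3.41·1000 = 306.9 L/s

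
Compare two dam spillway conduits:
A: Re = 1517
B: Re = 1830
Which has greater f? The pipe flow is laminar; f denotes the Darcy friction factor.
f(A) = 0.04219, f(B) = 0.03497. Answer: A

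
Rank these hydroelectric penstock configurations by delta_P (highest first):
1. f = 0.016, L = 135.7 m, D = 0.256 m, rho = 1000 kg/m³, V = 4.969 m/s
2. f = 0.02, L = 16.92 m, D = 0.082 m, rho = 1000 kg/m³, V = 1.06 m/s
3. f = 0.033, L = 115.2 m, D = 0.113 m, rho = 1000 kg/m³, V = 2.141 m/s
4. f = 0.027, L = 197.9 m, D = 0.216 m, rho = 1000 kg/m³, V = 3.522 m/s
Case 1: delta_P = 104.7 kPa
Case 2: delta_P = 2.318 kPa
Case 3: delta_P = 77.11 kPa
Case 4: delta_P = 153.4 kPa
Ranking (highest first): 4, 1, 3, 2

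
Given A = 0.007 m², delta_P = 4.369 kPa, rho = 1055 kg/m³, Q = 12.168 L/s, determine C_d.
Formula: Q = C_d A \sqrt{\frac{2 \Delta P}{\rho}}
Substituting knowns: 12.168 = C_d·0.007·√(2·(4.369·1000)/1055)·1000
Solving for C_d: C_d = (12.168/1000)/(0.007·√(2·(4.369·1000)/1055)) = 0.604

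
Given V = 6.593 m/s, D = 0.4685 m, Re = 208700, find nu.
Formula: Re = \frac{V D}{\nu}
Substituting knowns: 208700 = 6.593·0.4685/nu
Solving for nu: nu = 6.593·0.4685/208700 = 1.480e-05 m²/s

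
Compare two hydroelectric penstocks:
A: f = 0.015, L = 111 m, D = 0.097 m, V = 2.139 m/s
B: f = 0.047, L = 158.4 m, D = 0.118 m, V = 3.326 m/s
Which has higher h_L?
h_L(A) = 4.003 m, h_L(B) = 35.57 m. Answer: B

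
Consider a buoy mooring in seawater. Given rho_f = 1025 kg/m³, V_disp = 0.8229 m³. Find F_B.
Formula: F_B = \rho_f g V_{disp}
F_B = 1025·9.81·0.8229 = 8274 N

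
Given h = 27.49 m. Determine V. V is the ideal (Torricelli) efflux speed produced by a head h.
Formula: V = \sqrt{2 g h}
V = √(2·9.81·27.49) = 23.22 m/s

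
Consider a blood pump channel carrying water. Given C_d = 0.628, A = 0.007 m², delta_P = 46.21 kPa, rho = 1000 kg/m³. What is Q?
Formula: Q = C_d A \sqrt{\frac{2 \Delta P}{\rho}}
Q = 0.628·0.007·√(2·(46.21·1000)/1000)·1000 = 42.26 L/s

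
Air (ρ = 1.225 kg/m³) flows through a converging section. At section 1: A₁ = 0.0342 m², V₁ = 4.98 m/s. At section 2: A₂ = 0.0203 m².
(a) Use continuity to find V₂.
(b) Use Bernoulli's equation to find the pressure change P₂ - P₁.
(a) Continuity: A₁V₁=A₂V₂ -> V₂=A₁V₁/A₂=0.0342*4.98/0.0203=8.39 m/s
(b) Bernoulli: P₂-P₁=0.5*rho*(V₁^2-V₂^2)/1000=0.5*1.225*(4.98^2-8.39^2)/1000=-0.02792 kPa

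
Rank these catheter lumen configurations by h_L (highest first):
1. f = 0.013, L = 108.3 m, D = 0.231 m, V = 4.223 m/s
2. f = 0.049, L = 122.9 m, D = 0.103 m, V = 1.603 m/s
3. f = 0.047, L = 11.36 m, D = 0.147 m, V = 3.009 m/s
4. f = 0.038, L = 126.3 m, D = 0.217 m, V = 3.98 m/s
Case 1: h_L = 5.54 m
Case 2: h_L = 7.657 m
Case 3: h_L = 1.676 m
Case 4: h_L = 17.86 m
Ranking (highest first): 4, 2, 1, 3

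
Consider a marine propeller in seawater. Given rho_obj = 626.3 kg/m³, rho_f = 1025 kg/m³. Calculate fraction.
Formula: f_{sub} = \frac{\rho_{obj}}{\rho_f}
fraction = 626.3/1025 = 0.611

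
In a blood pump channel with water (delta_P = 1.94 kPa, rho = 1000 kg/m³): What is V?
Formula: V = \sqrt{\frac{2 \Delta P}{\rho}}
V = √(2·(1.94·1000)/1000) = 1.97 m/s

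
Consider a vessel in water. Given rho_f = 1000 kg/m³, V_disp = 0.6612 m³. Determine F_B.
Formula: F_B = \rho_f g V_{disp}
F_B = 1000·9.81·0.6612 = 6486 N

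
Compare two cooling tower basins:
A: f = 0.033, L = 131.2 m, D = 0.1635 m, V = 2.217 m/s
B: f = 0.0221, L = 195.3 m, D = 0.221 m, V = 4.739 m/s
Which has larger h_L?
h_L(A) = 6.634 m, h_L(B) = 22.36 m. Answer: B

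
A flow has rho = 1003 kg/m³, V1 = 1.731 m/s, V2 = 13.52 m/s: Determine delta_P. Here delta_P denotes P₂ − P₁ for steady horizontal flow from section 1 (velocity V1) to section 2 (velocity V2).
Formula: \Delta P = \frac{1}{2} \rho (V_1^2 - V_2^2)
delta_P = 0.5·1003·(1.731² − 13.52²)/1000 = -90.17 kPa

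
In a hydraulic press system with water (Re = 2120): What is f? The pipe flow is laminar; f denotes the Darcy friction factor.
Formula: f = \frac{64}{Re}
f = 64/2120 = 0.03019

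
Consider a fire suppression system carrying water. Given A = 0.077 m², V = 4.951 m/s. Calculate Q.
Formula: Q = A V
Q = 0.077·4.951·1000 = 381.2 L/s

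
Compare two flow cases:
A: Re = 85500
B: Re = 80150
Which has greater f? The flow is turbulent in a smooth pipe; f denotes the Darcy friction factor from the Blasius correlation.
f(A) = 0.01848, f(B) = 0.01878. Answer: B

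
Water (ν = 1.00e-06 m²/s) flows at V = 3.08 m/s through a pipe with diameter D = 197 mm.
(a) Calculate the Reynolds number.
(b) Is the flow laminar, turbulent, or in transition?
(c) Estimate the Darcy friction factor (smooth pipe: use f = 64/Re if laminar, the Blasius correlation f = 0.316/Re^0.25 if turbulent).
(a) Re = V·D/ν = 3.08·0.197/1.00e-06 = 606760
(b) Flow regime: turbulent (Re > 4000)
(c) Friction factor: f = 0.316/Re^0.25 = 0.316/606760^0.25 = 0.01132 (Blasius is strictly valid for Re ≲ 1e5; used here as the smooth-pipe estimate the problem specifies)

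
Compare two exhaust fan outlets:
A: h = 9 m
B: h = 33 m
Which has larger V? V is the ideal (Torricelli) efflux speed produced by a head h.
V(A) = 13.29 m/s, V(B) = 25.45 m/s. Answer: B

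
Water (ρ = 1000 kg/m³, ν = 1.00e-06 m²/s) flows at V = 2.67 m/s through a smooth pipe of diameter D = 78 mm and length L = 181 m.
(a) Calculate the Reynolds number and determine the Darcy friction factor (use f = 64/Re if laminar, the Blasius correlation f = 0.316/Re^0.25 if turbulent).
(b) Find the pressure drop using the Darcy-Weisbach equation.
(a) Re = V·D/ν = 2.67·0.078/1.00e-06 = 208260 → turbulent (Re > 4000); f = 0.316/Re^0.25 = 0.316/208260^0.25 = 0.014792 (Blasius is strictly valid for Re ≲ 1e5; used here as the smooth-pipe estimate the problem specifies)
(b) Darcy-Weisbach: ΔP = f·(L/D)·½ρV²/1000 = 0.014792·(181/0.078)·½·1000·2.67²/1000 = 122.3 kPa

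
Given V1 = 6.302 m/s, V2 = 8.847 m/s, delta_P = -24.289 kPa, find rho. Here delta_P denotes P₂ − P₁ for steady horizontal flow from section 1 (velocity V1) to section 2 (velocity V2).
Formula: \Delta P = \frac{1}{2} \rho (V_1^2 - V_2^2)
Substituting knowns: -24.289 = 0.5·rho·(6.302² − 8.847²)/1000
Solving for rho: rho = 2·(-24.289·1000)/(6.302² − 8.847²) = 1260 kg/m³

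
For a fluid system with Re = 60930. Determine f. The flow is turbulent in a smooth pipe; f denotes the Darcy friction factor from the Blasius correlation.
Formula: f = \frac{0.316}{Re^{0.25}}
f = 0.316/60930^0.25 = 0.02011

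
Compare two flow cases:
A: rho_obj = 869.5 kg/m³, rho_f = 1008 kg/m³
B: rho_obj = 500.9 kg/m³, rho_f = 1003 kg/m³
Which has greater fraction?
fraction(A) = 0.8626, fraction(B) = 0.4994. Answer: A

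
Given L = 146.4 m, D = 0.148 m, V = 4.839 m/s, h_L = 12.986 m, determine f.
Formula: h_L = f \frac{L}{D} \frac{V^2}{2g}
Substituting knowns: 12.986 = f·(146.4/0.148)·4.839²/(2·9.81)
Solving for f: f = 12.986·2·9.81/((146.4/0.148)·4.839²) = 0.011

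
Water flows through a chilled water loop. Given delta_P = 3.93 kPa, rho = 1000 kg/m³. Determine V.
Formula: V = \sqrt{\frac{2 \Delta P}{\rho}}
V = √(2·(3.93·1000)/1000) = 2.804 m/s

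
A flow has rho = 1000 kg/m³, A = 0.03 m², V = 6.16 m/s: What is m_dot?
Formula: \dot{m} = \rho A V
m_dot = 1000·0.03·6.16 = 184.8 kg/s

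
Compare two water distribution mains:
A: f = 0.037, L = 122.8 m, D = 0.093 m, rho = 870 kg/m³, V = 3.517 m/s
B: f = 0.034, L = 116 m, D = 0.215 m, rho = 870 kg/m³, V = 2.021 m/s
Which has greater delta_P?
delta_P(A) = 262.9 kPa, delta_P(B) = 32.59 kPa. Answer: A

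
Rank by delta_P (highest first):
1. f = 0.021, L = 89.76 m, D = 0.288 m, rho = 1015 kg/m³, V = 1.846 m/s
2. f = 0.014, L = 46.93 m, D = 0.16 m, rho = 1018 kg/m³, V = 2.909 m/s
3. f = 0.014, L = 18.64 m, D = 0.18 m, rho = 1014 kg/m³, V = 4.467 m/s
Case 1: delta_P = 11.32 kPa
Case 2: delta_P = 17.69 kPa
Case 3: delta_P = 14.67 kPa
Ranking (highest first): 2, 3, 1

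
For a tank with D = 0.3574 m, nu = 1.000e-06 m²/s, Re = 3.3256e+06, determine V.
Formula: Re = \frac{V D}{\nu}
Substituting knowns: 3.3256e+06 = V·0.3574/1.000e-06
Solving for V: V = 3.3256e+06·1.000e-06/0.3574 = 9.305 m/s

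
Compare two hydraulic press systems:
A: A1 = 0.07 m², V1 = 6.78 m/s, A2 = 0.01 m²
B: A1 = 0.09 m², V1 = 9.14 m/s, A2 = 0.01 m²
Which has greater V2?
V2(A) = 47.46 m/s, V2(B) = 82.26 m/s. Answer: B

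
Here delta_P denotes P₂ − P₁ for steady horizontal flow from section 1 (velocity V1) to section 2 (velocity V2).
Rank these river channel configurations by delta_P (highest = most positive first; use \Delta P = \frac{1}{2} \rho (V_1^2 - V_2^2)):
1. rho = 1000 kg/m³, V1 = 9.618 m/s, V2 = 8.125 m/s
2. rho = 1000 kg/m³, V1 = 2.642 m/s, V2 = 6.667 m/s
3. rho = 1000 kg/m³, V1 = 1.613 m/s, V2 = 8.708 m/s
Case 1: delta_P = 13.25 kPa
Case 2: delta_P = -18.73 kPa
Case 3: delta_P = -36.61 kPa
Ranking (highest first): 1, 2, 3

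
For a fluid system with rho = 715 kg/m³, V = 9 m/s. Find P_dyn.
Formula: P_{dyn} = \frac{1}{2} \rho V^2
P_dyn = 0.5·715·9²/1000 = 28.96 kPa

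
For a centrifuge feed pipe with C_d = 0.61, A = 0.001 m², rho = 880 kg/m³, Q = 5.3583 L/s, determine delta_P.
Formula: Q = C_d A \sqrt{\frac{2 \Delta P}{\rho}}
Substituting knowns: 5.3583 = 0.61·0.001·√(2·(delta_P·1000)/880)·1000
Solving for delta_P: delta_P = ((5.3583/1000)/(0.61·0.001))²·880/2/1000 = 33.95 kPa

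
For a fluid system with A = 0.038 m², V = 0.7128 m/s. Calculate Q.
Formula: Q = A V
Q = 0.038·0.7128·1000 = 27.09 L/s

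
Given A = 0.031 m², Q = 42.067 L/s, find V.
Formula: Q = A V
Substituting knowns: 42.067 = 0.031·V·1000
Solving for V: V = (42.067/1000)/0.031 = 1.357 m/s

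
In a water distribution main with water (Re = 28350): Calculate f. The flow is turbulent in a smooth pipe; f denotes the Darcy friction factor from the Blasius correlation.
Formula: f = \frac{0.316}{Re^{0.25}}
f = 0.316/28350^0.25 = 0.02435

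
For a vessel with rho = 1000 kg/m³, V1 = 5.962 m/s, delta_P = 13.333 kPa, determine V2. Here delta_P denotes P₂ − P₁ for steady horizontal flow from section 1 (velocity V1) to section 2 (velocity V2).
Formula: \Delta P = \frac{1}{2} \rho (V_1^2 - V_2^2)
Substituting knowns: 13.333 = 0.5·1000·(5.962² − V2²)/1000
Solving for V2: V2 = √(5.962² − 2·(13.333·1000)/1000) = 2.98 m/s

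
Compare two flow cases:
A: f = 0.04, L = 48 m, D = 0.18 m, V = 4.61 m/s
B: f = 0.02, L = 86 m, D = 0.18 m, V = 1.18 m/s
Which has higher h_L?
h_L(A) = 11.55 m, h_L(B) = 0.6781 m. Answer: A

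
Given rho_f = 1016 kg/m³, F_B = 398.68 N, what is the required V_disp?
Formula: F_B = \rho_f g V_{disp}
Substituting knowns: 398.68 = 1016·9.81·V_disp
Solving for V_disp: V_disp = 398.68/(1016·9.81) = 0.04 m³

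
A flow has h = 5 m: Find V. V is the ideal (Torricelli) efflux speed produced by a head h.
Formula: V = \sqrt{2 g h}
V = √(2·9.81·5) = 9.905 m/s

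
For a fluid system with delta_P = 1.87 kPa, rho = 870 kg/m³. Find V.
Formula: V = \sqrt{\frac{2 \Delta P}{\rho}}
V = √(2·(1.87·1000)/870) = 2.073 m/s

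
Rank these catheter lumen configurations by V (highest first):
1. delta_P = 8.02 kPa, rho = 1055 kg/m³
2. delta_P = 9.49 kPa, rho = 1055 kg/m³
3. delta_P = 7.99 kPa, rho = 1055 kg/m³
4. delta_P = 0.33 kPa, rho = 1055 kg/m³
Case 1: V = 3.899 m/s
Case 2: V = 4.242 m/s
Case 3: V = 3.892 m/s
Case 4: V = 0.7909 m/s
Ranking (highest first): 2, 1, 3, 4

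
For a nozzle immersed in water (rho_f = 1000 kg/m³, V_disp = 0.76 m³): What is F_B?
Formula: F_B = \rho_f g V_{disp}
F_B = 1000·9.81·0.76 = 7456 N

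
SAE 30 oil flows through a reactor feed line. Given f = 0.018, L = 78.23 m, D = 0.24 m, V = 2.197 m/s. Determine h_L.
Formula: h_L = f \frac{L}{D} \frac{V^2}{2g}
h_L = 0.018·(78.23/0.24)·2.197²/(2·9.81) = 1.443 m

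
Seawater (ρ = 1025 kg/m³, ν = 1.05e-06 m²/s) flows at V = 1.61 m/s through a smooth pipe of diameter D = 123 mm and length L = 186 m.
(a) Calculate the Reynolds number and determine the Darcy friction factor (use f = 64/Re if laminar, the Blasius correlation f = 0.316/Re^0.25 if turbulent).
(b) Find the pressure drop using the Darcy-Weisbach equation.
(a) Re = V·D/ν = 1.61·0.123/1.05e-06 = 188600 → turbulent (Re > 4000); f = 0.316/Re^0.25 = 0.316/188600^0.25 = 0.015164 (Blasius is strictly valid for Re ≲ 1e5; used here as the smooth-pipe estimate the problem specifies)
(b) Darcy-Weisbach: ΔP = f·(L/D)·½ρV²/1000 = 0.015164·(186/0.123)·½·1025·1.61²/1000 = 30.46 kPa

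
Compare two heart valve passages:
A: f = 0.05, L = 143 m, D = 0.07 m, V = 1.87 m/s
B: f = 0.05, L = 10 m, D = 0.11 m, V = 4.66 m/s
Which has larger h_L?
h_L(A) = 18.21 m, h_L(B) = 5.031 m. Answer: A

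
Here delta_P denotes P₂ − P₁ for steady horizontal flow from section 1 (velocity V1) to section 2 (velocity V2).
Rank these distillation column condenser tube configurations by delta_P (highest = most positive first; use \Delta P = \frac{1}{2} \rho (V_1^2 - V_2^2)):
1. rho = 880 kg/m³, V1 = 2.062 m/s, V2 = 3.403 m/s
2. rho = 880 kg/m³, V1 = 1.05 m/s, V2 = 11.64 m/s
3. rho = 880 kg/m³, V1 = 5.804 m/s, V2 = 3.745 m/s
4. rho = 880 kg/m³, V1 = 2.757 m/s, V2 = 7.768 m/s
Case 1: delta_P = -3.225 kPa
Case 2: delta_P = -59.13 kPa
Case 3: delta_P = 8.651 kPa
Case 4: delta_P = -23.21 kPa
Ranking (highest first): 3, 1, 4, 2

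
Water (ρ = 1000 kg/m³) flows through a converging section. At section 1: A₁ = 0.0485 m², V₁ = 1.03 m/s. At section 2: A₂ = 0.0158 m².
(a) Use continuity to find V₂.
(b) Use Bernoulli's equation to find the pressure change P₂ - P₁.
(a) Continuity: A₁V₁=A₂V₂ -> V₂=A₁V₁/A₂=0.0485*1.03/0.0158=3.16 m/s
(b) Bernoulli: P₂-P₁=0.5*rho*(V₁^2-V₂^2)/1000=0.5*1000*(1.03^2-3.16^2)/1000=-4.462 kPa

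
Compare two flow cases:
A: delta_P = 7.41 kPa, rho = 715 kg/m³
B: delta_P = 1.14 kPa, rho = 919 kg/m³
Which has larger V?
V(A) = 4.553 m/s, V(B) = 1.575 m/s. Answer: A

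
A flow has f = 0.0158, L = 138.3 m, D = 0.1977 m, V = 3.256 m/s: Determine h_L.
Formula: h_L = f \frac{L}{D} \frac{V^2}{2g}
h_L = 0.0158·(138.3/0.1977)·3.256²/(2·9.81) = 5.972 m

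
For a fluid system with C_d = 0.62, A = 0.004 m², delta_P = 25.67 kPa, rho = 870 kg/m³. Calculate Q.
Formula: Q = C_d A \sqrt{\frac{2 \Delta P}{\rho}}
Q = 0.62·0.004·√(2·(25.67·1000)/870)·1000 = 19.05 L/s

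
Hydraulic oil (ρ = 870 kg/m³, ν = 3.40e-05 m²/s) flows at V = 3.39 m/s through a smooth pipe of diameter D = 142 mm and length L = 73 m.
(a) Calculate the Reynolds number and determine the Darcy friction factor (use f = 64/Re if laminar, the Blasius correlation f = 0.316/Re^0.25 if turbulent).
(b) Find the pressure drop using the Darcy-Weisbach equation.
(a) Re = V·D/ν = 3.39·0.142/3.40e-05 = 14158 → turbulent (Re > 4000); f = 0.316/Re^0.25 = 0.316/14158^0.25 = 0.028969
(b) Darcy-Weisbach: ΔP = f·(L/D)·½ρV²/1000 = 0.028969·(73/0.142)·½·870·3.39²/1000 = 74.45 kPa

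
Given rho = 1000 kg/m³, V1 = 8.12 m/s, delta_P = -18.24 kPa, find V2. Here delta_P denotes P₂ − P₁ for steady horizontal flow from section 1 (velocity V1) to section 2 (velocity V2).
Formula: \Delta P = \frac{1}{2} \rho (V_1^2 - V_2^2)
Substituting knowns: -18.24 = 0.5·1000·(8.12² − V2²)/1000
Solving for V2: V2 = √(8.12² − 2·(-18.24·1000)/1000) = 10.12 m/s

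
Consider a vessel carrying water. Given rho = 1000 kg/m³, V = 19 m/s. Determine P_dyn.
Formula: P_{dyn} = \frac{1}{2} \rho V^2
P_dyn = 0.5·1000·19²/1000 = 180.5 kPa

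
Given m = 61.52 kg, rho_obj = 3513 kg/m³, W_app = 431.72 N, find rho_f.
Formula: W_{app} = mg\left(1 - \frac{\rho_f}{\rho_{obj}}\right)
Substituting knowns: 431.72 = 61.52·9.81·(1 − rho_f/3513)
Solving for rho_f: rho_f = 3513·(1 − 431.72/(61.52·9.81)) = 1000 kg/m³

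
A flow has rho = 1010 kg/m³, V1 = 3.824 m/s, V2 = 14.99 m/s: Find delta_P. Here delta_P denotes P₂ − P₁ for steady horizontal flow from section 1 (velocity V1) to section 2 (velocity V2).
Formula: \Delta P = \frac{1}{2} \rho (V_1^2 - V_2^2)
delta_P = 0.5·1010·(3.824² − 14.99²)/1000 = -106.1 kPa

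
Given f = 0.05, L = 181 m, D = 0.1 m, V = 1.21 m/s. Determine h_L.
Formula: h_L = f \frac{L}{D} \frac{V^2}{2g}
h_L = 0.05·(181/0.1)·1.21²/(2·9.81) = 6.753 m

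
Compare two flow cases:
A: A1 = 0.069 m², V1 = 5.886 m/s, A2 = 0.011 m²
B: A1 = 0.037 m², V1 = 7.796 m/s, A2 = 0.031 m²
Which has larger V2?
V2(A) = 36.92 m/s, V2(B) = 9.305 m/s. Answer: A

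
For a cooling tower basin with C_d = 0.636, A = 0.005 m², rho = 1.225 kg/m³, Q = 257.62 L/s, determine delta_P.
Formula: Q = C_d A \sqrt{\frac{2 \Delta P}{\rho}}
Substituting knowns: 257.62 = 0.636·0.005·√(2·(delta_P·1000)/1.225)·1000
Solving for delta_P: delta_P = ((257.62/1000)/(0.636·0.005))²·1.225/2/1000 = 4.02 kPa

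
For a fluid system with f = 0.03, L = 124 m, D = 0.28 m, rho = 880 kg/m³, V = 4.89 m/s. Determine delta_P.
Formula: \Delta P = f \frac{L}{D} \frac{\rho V^2}{2}
delta_P = 0.03·(124/0.28)·0.5·880·4.89²/1000 = 139.8 kPa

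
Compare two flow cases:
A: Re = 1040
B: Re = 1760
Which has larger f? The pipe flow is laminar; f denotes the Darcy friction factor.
f(A) = 0.06154, f(B) = 0.03636. Answer: A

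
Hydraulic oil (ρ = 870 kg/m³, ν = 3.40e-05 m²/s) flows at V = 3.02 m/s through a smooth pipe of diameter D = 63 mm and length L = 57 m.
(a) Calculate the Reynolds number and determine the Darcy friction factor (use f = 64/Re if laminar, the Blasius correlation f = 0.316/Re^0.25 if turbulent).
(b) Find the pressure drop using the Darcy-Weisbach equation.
(a) Re = V·D/ν = 3.02·0.063/3.40e-05 = 5595.9 → turbulent (Re > 4000); f = 0.316/Re^0.25 = 0.316/5595.9^0.25 = 0.036536
(b) Darcy-Weisbach: ΔP = f·(L/D)·½ρV²/1000 = 0.036536·(57/0.063)·½·870·3.02²/1000 = 131.1 kPa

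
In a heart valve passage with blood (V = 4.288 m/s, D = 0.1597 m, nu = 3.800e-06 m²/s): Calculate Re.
Formula: Re = \frac{V D}{\nu}
Re = 4.288·0.1597/3.800e-06 = 180209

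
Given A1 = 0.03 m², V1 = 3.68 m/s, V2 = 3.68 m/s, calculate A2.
Formula: V_2 = \frac{A_1 V_1}{A_2}
Substituting knowns: 3.68 = 0.03·3.68/A2
Solving for A2: A2 = 0.03·3.68/3.68 = 0.03 m²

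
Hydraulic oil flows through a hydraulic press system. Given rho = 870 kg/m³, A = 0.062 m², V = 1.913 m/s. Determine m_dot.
Formula: \dot{m} = \rho A V
m_dot = 870·0.062·1.913 = 103.2 kg/s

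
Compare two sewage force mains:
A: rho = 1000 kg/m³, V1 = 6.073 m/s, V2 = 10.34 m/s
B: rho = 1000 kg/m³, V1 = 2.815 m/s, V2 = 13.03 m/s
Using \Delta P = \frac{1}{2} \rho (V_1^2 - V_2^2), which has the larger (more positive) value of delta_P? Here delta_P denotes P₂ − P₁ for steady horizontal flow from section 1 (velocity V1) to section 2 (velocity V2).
delta_P(A) = -35.02 kPa, delta_P(B) = -80.93 kPa. Answer: A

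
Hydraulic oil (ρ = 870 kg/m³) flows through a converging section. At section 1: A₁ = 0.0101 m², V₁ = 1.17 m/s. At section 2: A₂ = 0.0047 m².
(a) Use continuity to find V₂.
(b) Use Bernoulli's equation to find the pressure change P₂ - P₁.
(a) Continuity: A₁V₁=A₂V₂ -> V₂=A₁V₁/A₂=0.0101*1.17/0.0047=2.51 m/s
(b) Bernoulli: P₂-P₁=0.5*rho*(V₁^2-V₂^2)/1000=0.5*870*(1.17^2-2.51^2)/1000=-2.145 kPa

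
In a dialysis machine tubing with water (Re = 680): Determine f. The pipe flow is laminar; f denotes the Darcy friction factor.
Formula: f = \frac{64}{Re}
f = 64/680 = 0.09412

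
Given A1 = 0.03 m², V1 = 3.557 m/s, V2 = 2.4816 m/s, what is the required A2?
Formula: V_2 = \frac{A_1 V_1}{A_2}
Substituting knowns: 2.4816 = 0.03·3.557/A2
Solving for A2: A2 = 0.03·3.557/2.4816 = 0.043 m²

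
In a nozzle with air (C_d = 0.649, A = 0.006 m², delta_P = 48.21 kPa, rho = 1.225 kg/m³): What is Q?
Formula: Q = C_d A \sqrt{\frac{2 \Delta P}{\rho}}
Q = 0.649·0.006·√(2·(48.21·1000)/1.225)·1000 = 1092 L/s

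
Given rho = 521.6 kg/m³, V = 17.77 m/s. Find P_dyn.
Formula: P_{dyn} = \frac{1}{2} \rho V^2
P_dyn = 0.5·521.6·17.77²/1000 = 82.35 kPa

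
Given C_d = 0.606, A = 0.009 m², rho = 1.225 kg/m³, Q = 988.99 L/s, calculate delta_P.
Formula: Q = C_d A \sqrt{\frac{2 \Delta P}{\rho}}
Substituting knowns: 988.99 = 0.606·0.009·√(2·(delta_P·1000)/1.225)·1000
Solving for delta_P: delta_P = ((988.99/1000)/(0.606·0.009))²·1.225/2/1000 = 20.14 kPa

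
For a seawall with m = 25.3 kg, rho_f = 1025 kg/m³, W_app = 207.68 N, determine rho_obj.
Formula: W_{app} = mg\left(1 - \frac{\rho_f}{\rho_{obj}}\right)
Substituting knowns: 207.68 = 25.3·9.81·(1 − 1025/rho_obj)
Solving for rho_obj: rho_obj = 1025/(1 − 207.68/(25.3·9.81)) = 6279 kg/m³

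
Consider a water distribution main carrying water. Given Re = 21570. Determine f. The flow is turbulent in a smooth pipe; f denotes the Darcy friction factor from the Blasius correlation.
Formula: f = \frac{0.316}{Re^{0.25}}
f = 0.316/21570^0.25 = 0.02608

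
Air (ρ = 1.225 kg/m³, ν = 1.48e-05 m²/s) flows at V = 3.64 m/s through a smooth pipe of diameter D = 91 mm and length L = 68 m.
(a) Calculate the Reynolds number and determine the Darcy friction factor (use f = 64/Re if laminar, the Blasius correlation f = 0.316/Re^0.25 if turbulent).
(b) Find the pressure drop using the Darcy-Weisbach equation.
(a) Re = V·D/ν = 3.64·0.091/1.48e-05 = 22381 → turbulent (Re > 4000); f = 0.316/Re^0.25 = 0.316/22381^0.25 = 0.025836
(b) Darcy-Weisbach: ΔP = f·(L/D)·½ρV²/1000 = 0.025836·(68/0.091)·½·1.225·3.64²/1000 = 0.1567 kPa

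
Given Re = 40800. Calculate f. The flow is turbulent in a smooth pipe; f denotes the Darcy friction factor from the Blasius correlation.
Formula: f = \frac{0.316}{Re^{0.25}}
f = 0.316/40800^0.25 = 0.02223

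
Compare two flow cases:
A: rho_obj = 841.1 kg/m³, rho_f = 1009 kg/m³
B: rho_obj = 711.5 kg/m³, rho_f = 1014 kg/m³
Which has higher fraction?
fraction(A) = 0.8336, fraction(B) = 0.7017. Answer: A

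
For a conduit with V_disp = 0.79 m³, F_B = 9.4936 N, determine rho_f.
Formula: F_B = \rho_f g V_{disp}
Substituting knowns: 9.4936 = rho_f·9.81·0.79
Solving for rho_f: rho_f = 9.4936/(9.81·0.79) = 1.225 kg/m³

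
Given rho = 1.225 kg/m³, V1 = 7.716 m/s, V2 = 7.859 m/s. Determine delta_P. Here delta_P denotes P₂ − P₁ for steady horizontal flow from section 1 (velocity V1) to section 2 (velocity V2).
Formula: \Delta P = \frac{1}{2} \rho (V_1^2 - V_2^2)
delta_P = 0.5·1.225·(7.716² − 7.859²)/1000 = -0.001364 kPa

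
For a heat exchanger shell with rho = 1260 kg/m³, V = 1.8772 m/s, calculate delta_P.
Formula: V = \sqrt{\frac{2 \Delta P}{\rho}}
Substituting knowns: 1.8772 = √(2·(delta_P·1000)/1260)
Solving for delta_P: delta_P = 1.8772²·1260/2/1000 = 2.22 kPa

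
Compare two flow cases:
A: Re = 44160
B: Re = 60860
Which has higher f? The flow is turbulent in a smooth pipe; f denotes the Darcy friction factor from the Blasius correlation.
f(A) = 0.0218, f(B) = 0.02012. Answer: A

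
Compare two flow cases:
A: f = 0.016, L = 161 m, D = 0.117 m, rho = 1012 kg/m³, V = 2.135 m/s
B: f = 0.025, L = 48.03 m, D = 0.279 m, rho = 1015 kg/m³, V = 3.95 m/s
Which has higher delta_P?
delta_P(A) = 50.78 kPa, delta_P(B) = 34.08 kPa. Answer: A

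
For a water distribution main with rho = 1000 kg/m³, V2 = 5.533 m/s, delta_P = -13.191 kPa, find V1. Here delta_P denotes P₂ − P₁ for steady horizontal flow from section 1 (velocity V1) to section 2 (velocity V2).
Formula: \Delta P = \frac{1}{2} \rho (V_1^2 - V_2^2)
Substituting knowns: -13.191 = 0.5·1000·(V1² − 5.533²)/1000
Solving for V1: V1 = √(5.533² + 2·(-13.191·1000)/1000) = 2.057 m/s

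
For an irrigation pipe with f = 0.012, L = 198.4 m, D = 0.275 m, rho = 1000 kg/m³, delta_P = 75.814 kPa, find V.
Formula: \Delta P = f \frac{L}{D} \frac{\rho V^2}{2}
Substituting knowns: 75.814 = 0.012·(198.4/0.275)·0.5·1000·V²/1000
Solving for V: V = √((75.814·1000)/(0.012·(198.4/0.275)·0.5·1000)) = 4.185 m/s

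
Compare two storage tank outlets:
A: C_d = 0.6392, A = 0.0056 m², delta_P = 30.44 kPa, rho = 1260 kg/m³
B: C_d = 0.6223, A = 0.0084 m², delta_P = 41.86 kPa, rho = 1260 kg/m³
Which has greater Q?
Q(A) = 24.88 L/s, Q(B) = 42.61 L/s. Answer: B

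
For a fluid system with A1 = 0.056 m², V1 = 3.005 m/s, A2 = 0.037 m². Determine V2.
Formula: V_2 = \frac{A_1 V_1}{A_2}
V2 = 0.056·3.005/0.037 = 4.548 m/s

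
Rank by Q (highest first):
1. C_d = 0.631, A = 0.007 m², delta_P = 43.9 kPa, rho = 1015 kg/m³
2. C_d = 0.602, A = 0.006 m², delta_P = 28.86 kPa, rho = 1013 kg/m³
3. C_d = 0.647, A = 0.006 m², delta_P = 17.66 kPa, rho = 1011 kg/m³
Case 1: Q = 41.08 L/s
Case 2: Q = 27.27 L/s
Case 3: Q = 22.95 L/s
Ranking (highest first): 1, 2, 3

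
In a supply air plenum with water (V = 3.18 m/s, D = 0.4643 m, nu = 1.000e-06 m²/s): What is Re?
Formula: Re = \frac{V D}{\nu}
Re = 3.18·0.4643/1.000e-06 = 1.476e+06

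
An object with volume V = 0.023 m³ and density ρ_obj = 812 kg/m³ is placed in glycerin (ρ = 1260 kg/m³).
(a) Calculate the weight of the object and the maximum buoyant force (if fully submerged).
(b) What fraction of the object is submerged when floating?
(a) W=rho_obj*g*V=812*9.81*0.023=183.2 N; F_B(max)=rho*g*V=1260*9.81*0.023=284.3 N
(b) Floating fraction=rho_obj/rho=812/1260=0.644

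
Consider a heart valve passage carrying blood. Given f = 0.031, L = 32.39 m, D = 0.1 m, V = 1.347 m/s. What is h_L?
Formula: h_L = f \frac{L}{D} \frac{V^2}{2g}
h_L = 0.031·(32.39/0.1)·1.347²/(2·9.81) = 0.9286 m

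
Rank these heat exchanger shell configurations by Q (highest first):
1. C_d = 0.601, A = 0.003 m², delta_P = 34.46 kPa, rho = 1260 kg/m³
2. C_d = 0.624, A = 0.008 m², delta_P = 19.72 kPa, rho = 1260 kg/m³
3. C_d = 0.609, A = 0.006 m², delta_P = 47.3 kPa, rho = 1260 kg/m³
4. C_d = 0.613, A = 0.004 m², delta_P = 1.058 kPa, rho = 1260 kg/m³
Case 1: Q = 13.33 L/s
Case 2: Q = 27.93 L/s
Case 3: Q = 31.66 L/s
Case 4: Q = 3.178 L/s
Ranking (highest first): 3, 2, 1, 4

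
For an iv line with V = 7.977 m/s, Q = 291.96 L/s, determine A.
Formula: Q = A V
Substituting knowns: 291.96 = A·7.977·1000
Solving for A: A = (291.96/1000)/7.977 = 0.0366 m²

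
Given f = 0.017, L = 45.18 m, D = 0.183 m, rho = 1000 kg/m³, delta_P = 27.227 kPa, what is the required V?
Formula: \Delta P = f \frac{L}{D} \frac{\rho V^2}{2}
Substituting knowns: 27.227 = 0.017·(45.18/0.183)·0.5·1000·V²/1000
Solving for V: V = √((27.227·1000)/(0.017·(45.18/0.183)·0.5·1000)) = 3.602 m/s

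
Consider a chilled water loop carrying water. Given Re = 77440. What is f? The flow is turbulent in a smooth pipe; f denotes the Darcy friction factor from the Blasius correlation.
Formula: f = \frac{0.316}{Re^{0.25}}
f = 0.316/77440^0.25 = 0.01894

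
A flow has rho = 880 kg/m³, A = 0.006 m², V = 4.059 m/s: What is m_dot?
Formula: \dot{m} = \rho A V
m_dot = 880·0.006·4.059 = 21.43 kg/s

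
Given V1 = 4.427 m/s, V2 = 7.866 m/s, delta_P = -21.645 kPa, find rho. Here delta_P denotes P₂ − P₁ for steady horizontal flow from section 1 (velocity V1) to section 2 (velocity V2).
Formula: \Delta P = \frac{1}{2} \rho (V_1^2 - V_2^2)
Substituting knowns: -21.645 = 0.5·rho·(4.427² − 7.866²)/1000
Solving for rho: rho = 2·(-21.645·1000)/(4.427² − 7.866²) = 1024 kg/m³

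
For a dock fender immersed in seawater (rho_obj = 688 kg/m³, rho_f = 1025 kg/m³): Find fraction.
Formula: f_{sub} = \frac{\rho_{obj}}{\rho_f}
fraction = 688/1025 = 0.6712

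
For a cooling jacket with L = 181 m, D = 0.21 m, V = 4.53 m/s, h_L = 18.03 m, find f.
Formula: h_L = f \frac{L}{D} \frac{V^2}{2g}
Substituting knowns: 18.03 = f·(181/0.21)·4.53²/(2·9.81)
Solving for f: f = 18.03·2·9.81/((181/0.21)·4.53²) = 0.02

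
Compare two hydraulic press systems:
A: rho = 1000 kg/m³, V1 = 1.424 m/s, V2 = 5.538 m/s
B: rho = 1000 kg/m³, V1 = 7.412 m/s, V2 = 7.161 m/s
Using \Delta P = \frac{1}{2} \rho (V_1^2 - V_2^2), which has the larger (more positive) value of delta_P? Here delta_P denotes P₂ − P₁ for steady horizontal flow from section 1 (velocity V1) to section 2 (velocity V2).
delta_P(A) = -14.32 kPa, delta_P(B) = 1.829 kPa. Answer: B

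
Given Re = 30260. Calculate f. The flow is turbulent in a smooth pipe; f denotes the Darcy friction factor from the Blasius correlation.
Formula: f = \frac{0.316}{Re^{0.25}}
f = 0.316/30260^0.25 = 0.02396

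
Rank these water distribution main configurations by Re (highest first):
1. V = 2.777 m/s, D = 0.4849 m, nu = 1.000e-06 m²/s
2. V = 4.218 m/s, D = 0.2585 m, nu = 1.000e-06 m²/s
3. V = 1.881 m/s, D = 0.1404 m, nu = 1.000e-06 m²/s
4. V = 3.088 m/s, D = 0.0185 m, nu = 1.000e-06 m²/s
Case 1: Re = 1.347e+06
Case 2: Re = 1.090e+06
Case 3: Re = 264092
Case 4: Re = 57128
Ranking (highest first): 1, 2, 3, 4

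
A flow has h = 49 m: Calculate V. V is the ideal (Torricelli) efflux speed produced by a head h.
Formula: V = \sqrt{2 g h}
V = √(2·9.81·49) = 31.01 m/s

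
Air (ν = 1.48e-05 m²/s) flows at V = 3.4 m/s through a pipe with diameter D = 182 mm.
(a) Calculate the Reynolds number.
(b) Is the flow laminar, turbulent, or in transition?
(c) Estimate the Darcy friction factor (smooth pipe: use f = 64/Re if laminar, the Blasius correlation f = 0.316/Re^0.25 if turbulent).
(a) Re = V·D/ν = 3.4·0.182/1.48e-05 = 41811
(b) Flow regime: turbulent (Re > 4000)
(c) Friction factor: f = 0.316/Re^0.25 = 0.316/41811^0.25 = 0.0221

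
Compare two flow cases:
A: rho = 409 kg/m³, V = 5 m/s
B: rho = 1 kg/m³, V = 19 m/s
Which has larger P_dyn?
P_dyn(A) = 5.112 kPa, P_dyn(B) = 0.1805 kPa. Answer: A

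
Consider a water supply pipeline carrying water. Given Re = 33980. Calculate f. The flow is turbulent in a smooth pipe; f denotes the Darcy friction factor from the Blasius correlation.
Formula: f = \frac{0.316}{Re^{0.25}}
f = 0.316/33980^0.25 = 0.02327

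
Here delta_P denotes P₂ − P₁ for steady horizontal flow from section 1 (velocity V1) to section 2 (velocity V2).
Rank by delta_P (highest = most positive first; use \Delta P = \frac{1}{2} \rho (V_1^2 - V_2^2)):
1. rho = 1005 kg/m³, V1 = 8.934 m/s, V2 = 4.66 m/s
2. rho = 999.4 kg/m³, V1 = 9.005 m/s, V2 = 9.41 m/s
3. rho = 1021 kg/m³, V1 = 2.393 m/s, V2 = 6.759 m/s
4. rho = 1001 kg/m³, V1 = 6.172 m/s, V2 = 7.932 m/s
Case 1: delta_P = 29.2 kPa
Case 2: delta_P = -3.727 kPa
Case 3: delta_P = -20.4 kPa
Case 4: delta_P = -12.42 kPa
Ranking (highest first): 1, 2, 4, 3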